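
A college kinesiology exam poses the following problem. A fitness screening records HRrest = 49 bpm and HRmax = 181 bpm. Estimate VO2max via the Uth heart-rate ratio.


VO2max = 15.3 * HRmax / HRrest
VO2max = 15.3 * 181 / 49
VO2max = 2769.3 / 49 = 56.5163 mL/kg/min

56.5163 mL/kg/min


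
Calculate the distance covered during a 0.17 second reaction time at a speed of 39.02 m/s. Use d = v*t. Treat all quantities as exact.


d = v * t
d = 39.02 * 0.17
d = 6.6334 m

6.6334 m


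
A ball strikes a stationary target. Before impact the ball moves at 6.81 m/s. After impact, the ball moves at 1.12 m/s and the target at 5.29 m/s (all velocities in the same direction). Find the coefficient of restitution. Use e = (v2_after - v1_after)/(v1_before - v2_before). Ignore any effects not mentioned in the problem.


e = (v2_after - v1_after) / (v1_before - v2_before)
Numerator = 5.29 - 1.12 = 4.17
Denominator = 6.81 - 0 = 6.81
e = 4.17 / 6.81 = 0.6123

0.6123


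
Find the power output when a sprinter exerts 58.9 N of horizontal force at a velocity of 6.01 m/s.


P = F * v
P = 58.9 * 6.01
P = 353.989 W

353.989 W


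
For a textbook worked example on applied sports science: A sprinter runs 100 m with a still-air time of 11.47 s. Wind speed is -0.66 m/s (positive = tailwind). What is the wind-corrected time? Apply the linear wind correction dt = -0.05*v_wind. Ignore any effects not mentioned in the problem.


dt = -0.05 * v_wind = -0.05 * -0.66 = 0.033 s
t_corrected = t_still + dt = 11.47 + (0.033)
t_corrected = 11.503 s

11.503 s


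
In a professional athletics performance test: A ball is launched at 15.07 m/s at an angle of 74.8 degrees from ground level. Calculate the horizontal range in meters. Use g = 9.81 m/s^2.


R = v^2 * sin(2*theta) / g
Convert angle to radians: theta = 74.8 deg = 1.3055 rad
sin(2*theta) = sin(2.611) = 0.506
R = 15.07^2 * 0.506 / 9.81
R = 227.1049 * 0.506 / 9.81 = 11.7149 m

11.7149 m


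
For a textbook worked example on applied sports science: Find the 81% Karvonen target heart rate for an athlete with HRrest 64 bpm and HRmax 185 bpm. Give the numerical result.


Target = HRrest + pct*(HRmax - HRrest)
Heart rate reserve = HRmax - HRrest = 185 - 64 = 121 bpm
Fraction = 81% = 0.81
Target = 64 + 0.81 * 121
Target = 64 + 98.01 = 162.01 bpm

162.01 bpm


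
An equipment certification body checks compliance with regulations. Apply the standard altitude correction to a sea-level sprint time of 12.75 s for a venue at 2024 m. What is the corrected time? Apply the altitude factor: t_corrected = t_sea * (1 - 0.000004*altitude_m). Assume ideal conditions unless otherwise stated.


Correction factor = 1 - 0.000004 * 2024 = 0.991904
t_corrected = t_sea * factor = 12.75 * 0.991904
t_corrected = 12.6468 s

12.6468 s


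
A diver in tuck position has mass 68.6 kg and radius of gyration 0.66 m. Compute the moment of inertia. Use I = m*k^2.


I = m * k^2
I = 68.6 * 0.66^2
I = 68.6 * 0.4356 = 29.8822 kg*m^2

29.8822 kg*m^2


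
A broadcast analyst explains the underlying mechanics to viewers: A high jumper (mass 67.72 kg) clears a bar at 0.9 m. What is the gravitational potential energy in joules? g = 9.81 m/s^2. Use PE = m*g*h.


PE = m * g * h
PE = 67.72 * 9.81 * 0.9
PE = 664.3332 * 0.9 = 597.8999 J

597.8999 J


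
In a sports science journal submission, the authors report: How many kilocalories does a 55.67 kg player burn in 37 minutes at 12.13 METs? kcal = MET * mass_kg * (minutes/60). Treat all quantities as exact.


kcal = MET * mass * time_hr
Convert time: 37 min = 0.6167 hr
kcal = 12.13 * 55.67 * 0.6167
kcal = 416.4209 kcal

416.4209 kcal


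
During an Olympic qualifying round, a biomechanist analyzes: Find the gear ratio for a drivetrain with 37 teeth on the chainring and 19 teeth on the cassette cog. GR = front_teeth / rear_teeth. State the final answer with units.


GR = front_teeth / rear_teeth
GR = 37 / 19
GR = 1.9474

1.9474


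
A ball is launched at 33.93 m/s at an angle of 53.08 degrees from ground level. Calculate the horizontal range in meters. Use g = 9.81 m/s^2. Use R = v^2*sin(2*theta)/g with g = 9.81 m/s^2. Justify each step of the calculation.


R = v^2 * sin(2*theta) / g
Convert angle to radians: theta = 53.08 deg = 0.9264 rad
sin(2*theta) = sin(1.8528) = 0.9605
R = 33.93^2 * 0.9605 / 9.81
R = 1151.2449 * 0.9605 / 9.81 = 112.7173 m

112.7173 m


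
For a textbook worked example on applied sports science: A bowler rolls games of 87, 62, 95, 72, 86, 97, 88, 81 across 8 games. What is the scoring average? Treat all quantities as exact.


Average = sum / n
Sum = 668
Average = 668 / 8 = 83.5

83.5


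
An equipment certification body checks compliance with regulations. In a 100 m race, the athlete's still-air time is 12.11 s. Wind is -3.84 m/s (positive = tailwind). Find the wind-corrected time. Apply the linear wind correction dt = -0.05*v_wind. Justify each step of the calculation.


dt = -0.05 * v_wind = -0.05 * -3.84 = 0.192 s
t_corrected = t_still + dt = 12.11 + (0.192)
t_corrected = 12.302 s

12.302 s


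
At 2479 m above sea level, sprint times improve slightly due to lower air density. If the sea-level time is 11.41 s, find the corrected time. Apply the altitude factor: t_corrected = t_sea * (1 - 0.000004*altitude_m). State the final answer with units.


Correction factor = 1 - 0.000004 * 2479 = 0.990084
t_corrected = t_sea * factor = 11.41 * 0.990084
t_corrected = 11.2969 s

11.2969 s


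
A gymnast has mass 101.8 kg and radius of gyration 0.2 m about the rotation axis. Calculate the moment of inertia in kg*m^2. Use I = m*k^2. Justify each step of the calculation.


I = m * k^2
I = 101.8 * 0.2^2
I = 101.8 * 0.04 = 4.072 kg*m^2

4.072 kg*m^2


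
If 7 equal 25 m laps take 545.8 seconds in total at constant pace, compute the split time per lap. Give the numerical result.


Split time = total_time / n_laps = 545.8 / 7
Split time = 77.9714 s per lap

77.9714 s


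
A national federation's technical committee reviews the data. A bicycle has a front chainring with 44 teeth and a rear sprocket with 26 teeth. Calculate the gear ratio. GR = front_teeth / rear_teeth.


GR = front_teeth / rear_teeth
GR = 44 / 26
GR = 1.6923

1.6923


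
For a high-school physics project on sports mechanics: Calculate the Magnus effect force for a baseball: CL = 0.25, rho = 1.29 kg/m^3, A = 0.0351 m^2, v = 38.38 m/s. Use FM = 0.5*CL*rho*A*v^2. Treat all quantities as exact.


FM = 0.5 * CL * rho * A * v^2
FM = 0.5 * 0.25 * 1.29 * 0.0351 * 38.38^2
v^2 = 1473.0244
FM = 0.5 * 0.25 * 1.29 * 0.0351 * 1473.0244 = 8.3371 N

8.3371 N


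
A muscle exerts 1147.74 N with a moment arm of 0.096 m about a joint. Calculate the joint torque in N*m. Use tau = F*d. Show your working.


tau = F * d
tau = 1147.74 * 0.096
tau = 110.183 N*m

110.183 N*m


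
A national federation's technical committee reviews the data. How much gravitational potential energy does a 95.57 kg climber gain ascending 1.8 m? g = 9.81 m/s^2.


PE = m * g * h
PE = 95.57 * 9.81 * 1.8
PE = 937.5417 * 1.8 = 1687.5751 J

1687.5751 J


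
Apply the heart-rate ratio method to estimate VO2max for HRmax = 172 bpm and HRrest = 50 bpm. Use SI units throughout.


VO2max = 15.3 * HRmax / HRrest
VO2max = 15.3 * 172 / 50
VO2max = 2631.6 / 50 = 52.632 mL/kg/min

52.632 mL/kg/min


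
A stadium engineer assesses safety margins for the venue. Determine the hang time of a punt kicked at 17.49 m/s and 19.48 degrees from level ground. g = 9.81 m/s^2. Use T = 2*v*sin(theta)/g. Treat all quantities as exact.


T = 2*v*sin(theta)/g
sin(theta) = sin(19.48 deg) = 0.3335
T = 2*17.49*0.3335 / 9.81
T = 11.6651 / 9.81 = 1.1891 s

1.1891 s


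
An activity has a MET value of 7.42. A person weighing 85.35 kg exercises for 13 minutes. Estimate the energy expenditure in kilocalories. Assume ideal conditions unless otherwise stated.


kcal = MET * mass * time_hr
Convert time: 13 min = 0.2167 hr
kcal = 7.42 * 85.35 * 0.2167
kcal = 137.2143 kcal

137.2143 kcal


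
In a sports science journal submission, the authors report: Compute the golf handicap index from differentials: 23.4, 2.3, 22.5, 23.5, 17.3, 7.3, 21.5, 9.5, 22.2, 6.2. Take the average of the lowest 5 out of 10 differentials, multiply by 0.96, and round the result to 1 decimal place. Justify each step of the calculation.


All differentials: 23.4, 2.3, 22.5, 23.5, 17.3, 7.3, 21.5, 9.5, 22.2, 6.2
Sorted: 2.3, 6.2, 7.3, 9.5, 17.3, 21.5, 22.2, 22.5, 23.4, 23.5
Best 5: 2.3, 6.2, 7.3, 9.5, 17.3
Average of best = 42.6 / 5 = 8.52
Raw index = 8.52 * 0.96 = 8.1792
Handicap index = round(8.1792, 1) = 8.2

8.2


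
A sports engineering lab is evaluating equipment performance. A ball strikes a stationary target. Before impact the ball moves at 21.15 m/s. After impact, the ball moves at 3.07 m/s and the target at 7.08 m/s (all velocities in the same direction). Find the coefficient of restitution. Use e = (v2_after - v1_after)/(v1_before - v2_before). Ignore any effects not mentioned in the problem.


e = (v2_after - v1_after) / (v1_before - v2_before)
Numerator = 7.08 - 3.07 = 4.01
Denominator = 21.15 - 0 = 21.15
e = 4.01 / 21.15 = 0.1896

0.1896


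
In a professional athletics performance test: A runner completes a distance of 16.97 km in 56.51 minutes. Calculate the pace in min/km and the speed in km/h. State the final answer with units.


Pace = time / distance = 56.51 min / 16.97 km = 3.33 min/km
Speed = distance / time_in_hours = 16.97 / 0.9418 hr
Speed = 18.018 km/h

3.33 min/km, 18.018 km/h


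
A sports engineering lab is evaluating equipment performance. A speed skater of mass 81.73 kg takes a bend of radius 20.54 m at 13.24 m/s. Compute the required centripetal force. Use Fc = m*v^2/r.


Fc = m * v^2 / r
v^2 = 13.24^2 = 175.2976
Fc = 81.73 * 175.2976 / 20.54
Fc = 14327.0728 / 20.54 = 697.5206 N

697.5206 N


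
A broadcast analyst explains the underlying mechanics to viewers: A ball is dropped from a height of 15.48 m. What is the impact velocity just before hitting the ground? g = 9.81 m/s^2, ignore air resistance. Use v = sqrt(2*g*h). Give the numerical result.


v = sqrt(2 * g * h)
v = sqrt(2 * 9.81 * 15.48)
v = sqrt(303.7176) = 17.4275 m/s

17.4275 m/s


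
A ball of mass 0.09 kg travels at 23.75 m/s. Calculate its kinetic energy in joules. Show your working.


KE = 0.5 * m * v^2
KE = 0.5 * 0.09 * 23.75^2
KE = 0.5 * 0.09 * 564.0625 = 25.3828 J

25.3828 J


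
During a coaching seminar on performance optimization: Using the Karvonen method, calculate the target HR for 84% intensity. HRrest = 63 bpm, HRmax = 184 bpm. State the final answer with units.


Target = HRrest + pct*(HRmax - HRrest)
Heart rate reserve = HRmax - HRrest = 184 - 63 = 121 bpm
Fraction = 84% = 0.84
Target = 63 + 0.84 * 121
Target = 63 + 101.64 = 164.64 bpm

164.64 bpm


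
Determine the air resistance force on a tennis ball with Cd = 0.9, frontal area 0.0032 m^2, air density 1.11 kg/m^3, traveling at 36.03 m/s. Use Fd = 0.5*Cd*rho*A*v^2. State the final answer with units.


Fd = 0.5 * Cd * rho * A * v^2
Fd = 0.5 * 0.9 * 1.11 * 0.0032 * 36.03^2
v^2 = 1298.1609
Fd = 0.5 * 0.9 * 1.11 * 0.0032 * 1298.1609 = 2.075 N

2.075 N


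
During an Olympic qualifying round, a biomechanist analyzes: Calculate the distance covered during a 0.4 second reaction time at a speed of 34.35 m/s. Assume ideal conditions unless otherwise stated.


d = v * t
d = 34.35 * 0.4
d = 13.74 m

13.74 m


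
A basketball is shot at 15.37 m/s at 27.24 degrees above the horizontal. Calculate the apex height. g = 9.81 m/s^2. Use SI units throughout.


H = (v*sin(theta))^2 / (2*g)
vy = v*sin(theta) = 15.37 * sin(27.24 deg) = 7.0351 m/s
H = vy^2 / (2*g) = 49.4932 / (2*9.81)
H = 49.4932 / 19.62 = 2.5226 m

2.5226 m


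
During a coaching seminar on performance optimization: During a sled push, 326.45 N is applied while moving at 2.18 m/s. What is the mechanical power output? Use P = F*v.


P = F * v
P = 326.45 * 2.18
P = 711.661 W

711.661 W


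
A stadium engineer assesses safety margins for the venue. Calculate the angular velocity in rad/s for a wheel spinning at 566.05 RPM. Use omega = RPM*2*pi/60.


omega = RPM * 2 * pi / 60
omega = 566.05 * 2 * 3.14159 / 60
omega = 3556.597 / 60 = 59.2766 rad/s

59.2766 rad/s


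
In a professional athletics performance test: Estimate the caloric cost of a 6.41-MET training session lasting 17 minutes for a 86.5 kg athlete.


kcal = MET * mass * time_hr
Convert time: 17 min = 0.2833 hr
kcal = 6.41 * 86.5 * 0.2833
kcal = 157.0984 kcal

157.0984 kcal


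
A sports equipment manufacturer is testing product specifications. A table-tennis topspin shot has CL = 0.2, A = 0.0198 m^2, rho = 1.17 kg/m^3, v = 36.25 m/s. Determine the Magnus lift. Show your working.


FM = 0.5 * CL * rho * A * v^2
FM = 0.5 * 0.2 * 1.17 * 0.0198 * 36.25^2
v^2 = 1314.0625
FM = 0.5 * 0.2 * 1.17 * 0.0198 * 1314.0625 = 3.0442 N

3.0442 N


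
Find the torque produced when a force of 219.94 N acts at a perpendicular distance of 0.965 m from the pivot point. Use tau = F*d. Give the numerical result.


tau = F * d
tau = 219.94 * 0.965
tau = 212.2421 N*m

212.2421 N*m


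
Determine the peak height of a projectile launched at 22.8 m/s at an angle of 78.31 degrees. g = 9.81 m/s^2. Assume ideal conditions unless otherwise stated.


H = (v*sin(theta))^2 / (2*g)
vy = v*sin(theta) = 22.8 * sin(78.31 deg) = 22.3271 m/s
H = vy^2 / (2*g) = 498.4988 / (2*9.81)
H = 498.4988 / 19.62 = 25.4077 m

25.4077 m


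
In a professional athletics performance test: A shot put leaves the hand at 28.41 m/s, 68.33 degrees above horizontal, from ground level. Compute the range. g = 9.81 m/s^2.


R = v^2 * sin(2*theta) / g
Convert angle to radians: theta = 68.33 deg = 1.1926 rad
sin(2*theta) = sin(2.3852) = 0.6863
R = 28.41^2 * 0.6863 / 9.81
R = 807.1281 * 0.6863 / 9.81 = 56.4682 m

56.4682 m


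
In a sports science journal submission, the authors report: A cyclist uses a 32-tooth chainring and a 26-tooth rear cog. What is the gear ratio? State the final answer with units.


GR = front_teeth / rear_teeth
GR = 32 / 26
GR = 1.2308

1.2308


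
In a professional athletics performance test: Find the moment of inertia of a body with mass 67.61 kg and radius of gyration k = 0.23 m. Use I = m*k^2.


I = m * k^2
I = 67.61 * 0.23^2
I = 67.61 * 0.0529 = 3.5766 kg*m^2

3.5766 kg*m^2


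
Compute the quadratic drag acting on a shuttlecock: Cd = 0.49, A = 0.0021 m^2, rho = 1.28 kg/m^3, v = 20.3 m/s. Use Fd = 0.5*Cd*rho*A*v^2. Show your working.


Fd = 0.5 * Cd * rho * A * v^2
Fd = 0.5 * 0.49 * 1.28 * 0.0021 * 20.3^2
v^2 = 412.09
Fd = 0.5 * 0.49 * 1.28 * 0.0021 * 412.09 = 0.2714 N

0.2714 N


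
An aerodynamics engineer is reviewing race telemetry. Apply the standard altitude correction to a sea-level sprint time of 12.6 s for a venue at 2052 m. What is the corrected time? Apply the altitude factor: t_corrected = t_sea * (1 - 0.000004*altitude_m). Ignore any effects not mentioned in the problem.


Correction factor = 1 - 0.000004 * 2052 = 0.991792
t_corrected = t_sea * factor = 12.6 * 0.991792
t_corrected = 12.4966 s

12.4966 s


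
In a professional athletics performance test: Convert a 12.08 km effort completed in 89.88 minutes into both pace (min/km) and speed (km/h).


Pace = time / distance = 89.88 min / 12.08 km = 7.4404 min/km
Speed = distance / time_in_hours = 12.08 / 1.498 hr
Speed = 8.0641 km/h

7.4404 min/km, 8.0641 km/h


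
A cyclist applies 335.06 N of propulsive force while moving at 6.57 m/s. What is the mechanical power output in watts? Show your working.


P = F * v
P = 335.06 * 6.57
P = 2201.3442 W

2201.3442 W


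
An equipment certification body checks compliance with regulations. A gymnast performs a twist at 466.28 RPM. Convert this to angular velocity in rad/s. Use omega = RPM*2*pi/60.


omega = RPM * 2 * pi / 60
omega = 466.28 * 2 * 3.14159 / 60
omega = 2929.7236 / 60 = 48.8287 rad/s

48.8287 rad/s


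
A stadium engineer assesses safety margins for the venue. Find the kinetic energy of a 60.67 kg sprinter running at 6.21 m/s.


KE = 0.5 * m * v^2
KE = 0.5 * 60.67 * 6.21^2
KE = 0.5 * 60.67 * 38.5641 = 1169.842 J

1169.842 J


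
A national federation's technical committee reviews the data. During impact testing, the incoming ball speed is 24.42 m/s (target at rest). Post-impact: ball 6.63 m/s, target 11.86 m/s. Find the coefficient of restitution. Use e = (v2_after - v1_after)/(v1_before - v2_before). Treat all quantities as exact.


e = (v2_after - v1_after) / (v1_before - v2_before)
Numerator = 11.86 - 6.63 = 5.23
Denominator = 24.42 - 0 = 24.42
e = 5.23 / 24.42 = 0.2142

0.2142


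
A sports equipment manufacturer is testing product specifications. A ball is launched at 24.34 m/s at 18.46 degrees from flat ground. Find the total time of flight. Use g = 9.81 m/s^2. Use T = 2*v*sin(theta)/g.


T = 2*v*sin(theta)/g
sin(theta) = sin(18.46 deg) = 0.3166
T = 2*24.34*0.3166 / 9.81
T = 15.4142 / 9.81 = 1.5713 s

1.5713 s


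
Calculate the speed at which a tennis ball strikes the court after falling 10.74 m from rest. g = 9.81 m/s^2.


v = sqrt(2 * g * h)
v = sqrt(2 * 9.81 * 10.74)
v = sqrt(210.7188) = 14.5162 m/s

14.5162 m/s


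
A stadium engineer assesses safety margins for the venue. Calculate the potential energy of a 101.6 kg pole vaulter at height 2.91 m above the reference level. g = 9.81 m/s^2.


PE = m * g * h
PE = 101.6 * 9.81 * 2.91
PE = 996.696 * 2.91 = 2900.3854 J

2900.3854 J


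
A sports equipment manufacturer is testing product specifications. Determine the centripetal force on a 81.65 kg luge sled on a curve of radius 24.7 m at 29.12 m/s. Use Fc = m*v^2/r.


Fc = m * v^2 / r
v^2 = 29.12^2 = 847.9744
Fc = 81.65 * 847.9744 / 24.7
Fc = 69237.1098 / 24.7 = 2803.1219 N

2803.1219 N


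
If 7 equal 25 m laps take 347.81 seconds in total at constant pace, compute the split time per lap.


Split time = total_time / n_laps = 347.81 / 7
Split time = 49.6871 s per lap

49.6871 s


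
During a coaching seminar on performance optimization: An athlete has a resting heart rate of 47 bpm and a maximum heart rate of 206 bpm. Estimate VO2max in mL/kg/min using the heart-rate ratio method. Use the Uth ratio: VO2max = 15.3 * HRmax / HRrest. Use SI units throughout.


VO2max = 15.3 * HRmax / HRrest
VO2max = 15.3 * 206 / 47
VO2max = 3151.8 / 47 = 67.0596 mL/kg/min

67.0596 mL/kg/min


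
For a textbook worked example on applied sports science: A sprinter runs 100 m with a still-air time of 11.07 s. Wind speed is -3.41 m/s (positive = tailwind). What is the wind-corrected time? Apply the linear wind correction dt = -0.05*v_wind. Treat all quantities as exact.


dt = -0.05 * v_wind = -0.05 * -3.41 = 0.1705 s
t_corrected = t_still + dt = 11.07 + (0.1705)
t_corrected = 11.2405 s

11.2405 s


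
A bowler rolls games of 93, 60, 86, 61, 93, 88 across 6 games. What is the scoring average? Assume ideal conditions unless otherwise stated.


Average = sum / n
Sum = 481
Average = 481 / 6 = 80.1667

80.1667


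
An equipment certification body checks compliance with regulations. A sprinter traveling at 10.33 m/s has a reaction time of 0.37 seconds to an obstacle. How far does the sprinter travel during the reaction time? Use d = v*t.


d = v * t
d = 10.33 * 0.37
d = 3.8221 m

3.8221 m


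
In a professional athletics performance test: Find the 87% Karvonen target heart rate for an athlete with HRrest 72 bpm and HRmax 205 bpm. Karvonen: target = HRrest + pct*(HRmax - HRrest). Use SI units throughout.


Target = HRrest + pct*(HRmax - HRrest)
Heart rate reserve = HRmax - HRrest = 205 - 72 = 133 bpm
Fraction = 87% = 0.87
Target = 72 + 0.87 * 133
Target = 72 + 115.71 = 187.71 bpm

187.71 bpm


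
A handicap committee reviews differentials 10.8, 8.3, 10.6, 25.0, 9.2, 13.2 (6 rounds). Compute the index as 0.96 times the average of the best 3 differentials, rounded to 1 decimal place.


All differentials: 10.8, 8.3, 10.6, 25.0, 9.2, 13.2
Sorted: 8.3, 9.2, 10.6, 10.8, 13.2, 25.0
Best 3: 8.3, 9.2, 10.6
Average of best = 28.1 / 3 = 9.3667
Raw index = 9.3667 * 0.96 = 8.992
Handicap index = round(8.992, 1) = 9.0

9.0


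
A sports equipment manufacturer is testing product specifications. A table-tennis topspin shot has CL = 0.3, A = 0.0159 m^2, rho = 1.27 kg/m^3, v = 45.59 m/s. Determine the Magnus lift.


FM = 0.5 * CL * rho * A * v^2
FM = 0.5 * 0.3 * 1.27 * 0.0159 * 45.59^2
v^2 = 2078.4481
FM = 0.5 * 0.3 * 1.27 * 0.0159 * 2078.4481 = 6.2955 N

6.2955 N


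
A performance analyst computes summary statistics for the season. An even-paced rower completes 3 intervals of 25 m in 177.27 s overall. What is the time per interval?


Split time = total_time / n_laps = 177.27 / 3
Split time = 59.09 s per lap

59.09 s


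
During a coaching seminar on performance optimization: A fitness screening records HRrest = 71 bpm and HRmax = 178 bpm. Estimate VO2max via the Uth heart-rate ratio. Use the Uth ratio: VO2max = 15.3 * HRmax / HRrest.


VO2max = 15.3 * HRmax / HRrest
VO2max = 15.3 * 178 / 71
VO2max = 2723.4 / 71 = 38.3577 mL/kg/min

38.3577 mL/kg/min


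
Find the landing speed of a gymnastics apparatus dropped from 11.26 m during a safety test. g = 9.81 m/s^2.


v = sqrt(2 * g * h)
v = sqrt(2 * 9.81 * 11.26)
v = sqrt(220.9212) = 14.8634 m/s

14.8634 m/s


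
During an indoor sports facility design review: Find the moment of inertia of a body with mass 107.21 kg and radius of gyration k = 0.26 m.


I = m * k^2
I = 107.21 * 0.26^2
I = 107.21 * 0.0676 = 7.2474 kg*m^2

7.2474 kg*m^2


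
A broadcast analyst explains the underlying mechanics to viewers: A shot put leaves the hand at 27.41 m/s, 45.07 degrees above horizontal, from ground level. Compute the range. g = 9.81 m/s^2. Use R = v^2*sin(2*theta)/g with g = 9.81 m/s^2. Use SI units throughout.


R = v^2 * sin(2*theta) / g
Convert angle to radians: theta = 45.07 deg = 0.7866 rad
sin(2*theta) = sin(1.5732) = 1
R = 27.41^2 * 1 / 9.81
R = 751.3081 * 1 / 9.81 = 76.5857 m

76.5857 m


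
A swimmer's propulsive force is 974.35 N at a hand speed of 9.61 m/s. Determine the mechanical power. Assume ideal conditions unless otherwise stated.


P = F * v
P = 974.35 * 9.61
P = 9363.5035 W

9363.5035 W


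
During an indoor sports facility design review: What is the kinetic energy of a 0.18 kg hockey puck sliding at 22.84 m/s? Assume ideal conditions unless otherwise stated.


KE = 0.5 * m * v^2
KE = 0.5 * 0.18 * 22.84^2
KE = 0.5 * 0.18 * 521.6656 = 46.9499 J

46.9499 J


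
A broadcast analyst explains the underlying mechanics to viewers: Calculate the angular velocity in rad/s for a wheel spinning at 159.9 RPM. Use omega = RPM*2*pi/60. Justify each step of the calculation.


omega = RPM * 2 * pi / 60
omega = 159.9 * 2 * 3.14159 / 60
omega = 1004.6813 / 60 = 16.7447 rad/s

16.7447 rad/s


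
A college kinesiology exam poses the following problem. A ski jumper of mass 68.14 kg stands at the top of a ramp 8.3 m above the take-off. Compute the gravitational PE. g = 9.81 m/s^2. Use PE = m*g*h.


PE = m * g * h
PE = 68.14 * 9.81 * 8.3
PE = 668.4534 * 8.3 = 5548.1632 J

5548.1632 J


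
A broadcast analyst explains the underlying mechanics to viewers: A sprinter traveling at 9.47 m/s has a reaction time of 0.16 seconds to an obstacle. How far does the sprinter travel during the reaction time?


d = v * t
d = 9.47 * 0.16
d = 1.5152 m

1.5152 m


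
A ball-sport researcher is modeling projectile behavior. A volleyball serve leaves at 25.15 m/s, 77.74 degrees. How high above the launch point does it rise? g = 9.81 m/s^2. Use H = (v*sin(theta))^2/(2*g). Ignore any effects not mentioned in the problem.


H = (v*sin(theta))^2 / (2*g)
vy = v*sin(theta) = 25.15 * sin(77.74 deg) = 24.5764 m/s
H = vy^2 / (2*g) = 604.0009 / (2*9.81)
H = 604.0009 / 19.62 = 30.785 m

30.785 m


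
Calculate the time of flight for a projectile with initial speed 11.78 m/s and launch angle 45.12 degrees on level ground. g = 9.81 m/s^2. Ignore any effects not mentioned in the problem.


T = 2*v*sin(theta)/g
sin(theta) = sin(45.12 deg) = 0.7086
T = 2*11.78*0.7086 / 9.81
T = 16.6943 / 9.81 = 1.7018 s

1.7018 s


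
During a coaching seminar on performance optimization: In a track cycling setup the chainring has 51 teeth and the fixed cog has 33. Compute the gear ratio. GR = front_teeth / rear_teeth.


GR = front_teeth / rear_teeth
GR = 51 / 33
GR = 1.5455

1.5455


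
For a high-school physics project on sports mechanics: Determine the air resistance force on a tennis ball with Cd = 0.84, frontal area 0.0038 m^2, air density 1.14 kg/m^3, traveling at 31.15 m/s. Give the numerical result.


Fd = 0.5 * Cd * rho * A * v^2
Fd = 0.5 * 0.84 * 1.14 * 0.0038 * 31.15^2
v^2 = 970.3225
Fd = 0.5 * 0.84 * 1.14 * 0.0038 * 970.3225 = 1.7654 N

1.7654 N


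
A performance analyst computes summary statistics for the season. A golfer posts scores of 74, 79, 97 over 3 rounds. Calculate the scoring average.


Average = sum / n
Sum = 250
Average = 250 / 3 = 83.3333

83.3333


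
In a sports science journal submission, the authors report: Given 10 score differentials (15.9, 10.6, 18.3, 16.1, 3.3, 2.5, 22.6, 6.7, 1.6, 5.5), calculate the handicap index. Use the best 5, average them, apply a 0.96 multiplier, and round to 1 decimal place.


All differentials: 15.9, 10.6, 18.3, 16.1, 3.3, 2.5, 22.6, 6.7, 1.6, 5.5
Sorted: 1.6, 2.5, 3.3, 5.5, 6.7, 10.6, 15.9, 16.1, 18.3, 22.6
Best 5: 1.6, 2.5, 3.3, 5.5, 6.7
Average of best = 19.6 / 5 = 3.92
Raw index = 3.92 * 0.96 = 3.7632
Handicap index = round(3.7632, 1) = 3.8

3.8


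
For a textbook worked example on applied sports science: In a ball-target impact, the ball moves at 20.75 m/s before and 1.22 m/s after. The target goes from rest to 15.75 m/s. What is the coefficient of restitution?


e = (v2_after - v1_after) / (v1_before - v2_before)
Numerator = 15.75 - 1.22 = 14.53
Denominator = 20.75 - 0 = 20.75
e = 14.53 / 20.75 = 0.7002

0.7002


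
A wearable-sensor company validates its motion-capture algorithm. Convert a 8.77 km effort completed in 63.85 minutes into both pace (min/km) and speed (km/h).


Pace = time / distance = 63.85 min / 8.77 km = 7.2805 min/km
Speed = distance / time_in_hours = 8.77 / 1.0642 hr
Speed = 8.2412 km/h

7.2805 min/km, 8.2412 km/h


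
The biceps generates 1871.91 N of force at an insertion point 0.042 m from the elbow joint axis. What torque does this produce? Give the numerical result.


tau = F * d
tau = 1871.91 * 0.042
tau = 78.6202 N*m

78.6202 N*m


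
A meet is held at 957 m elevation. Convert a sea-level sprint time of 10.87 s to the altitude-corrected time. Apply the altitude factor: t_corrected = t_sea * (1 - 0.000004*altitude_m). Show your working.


Correction factor = 1 - 0.000004 * 957 = 0.996172
t_corrected = t_sea * factor = 10.87 * 0.996172
t_corrected = 10.8284 s

10.8284 s


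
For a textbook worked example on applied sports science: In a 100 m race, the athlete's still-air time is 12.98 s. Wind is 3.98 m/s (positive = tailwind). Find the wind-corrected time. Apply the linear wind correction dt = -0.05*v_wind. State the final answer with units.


dt = -0.05 * v_wind = -0.05 * 3.98 = -0.199 s
t_corrected = t_still + dt = 12.98 + (-0.199)
t_corrected = 12.781 s

12.781 s


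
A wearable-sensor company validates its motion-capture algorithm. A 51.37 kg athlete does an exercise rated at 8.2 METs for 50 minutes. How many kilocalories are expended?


kcal = MET * mass * time_hr
Convert time: 50 min = 0.8333 hr
kcal = 8.2 * 51.37 * 0.8333
kcal = 351.0283 kcal

351.0283 kcal


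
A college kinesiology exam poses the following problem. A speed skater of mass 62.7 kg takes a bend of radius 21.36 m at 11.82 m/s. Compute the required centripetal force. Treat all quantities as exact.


Fc = m * v^2 / r
v^2 = 11.82^2 = 139.7124
Fc = 62.7 * 139.7124 / 21.36
Fc = 8759.9675 / 21.36 = 410.1108 N

410.1108 N


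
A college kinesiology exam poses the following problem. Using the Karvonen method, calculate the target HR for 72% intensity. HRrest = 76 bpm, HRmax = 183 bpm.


Target = HRrest + pct*(HRmax - HRrest)
Heart rate reserve = HRmax - HRrest = 183 - 76 = 107 bpm
Fraction = 72% = 0.72
Target = 76 + 0.72 * 107
Target = 76 + 77.04 = 153.04 bpm

153.04 bpm


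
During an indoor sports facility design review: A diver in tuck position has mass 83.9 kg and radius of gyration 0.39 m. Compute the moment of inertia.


I = m * k^2
I = 83.9 * 0.39^2
I = 83.9 * 0.1521 = 12.7612 kg*m^2

12.7612 kg*m^2


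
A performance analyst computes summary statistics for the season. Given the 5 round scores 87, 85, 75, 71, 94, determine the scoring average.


Average = sum / n
Sum = 412
Average = 412 / 5 = 82.4

82.4


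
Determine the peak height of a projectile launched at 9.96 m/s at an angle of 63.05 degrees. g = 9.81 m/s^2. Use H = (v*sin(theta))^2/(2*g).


H = (v*sin(theta))^2 / (2*g)
vy = v*sin(theta) = 9.96 * sin(63.05 deg) = 8.8784 m/s
H = vy^2 / (2*g) = 78.8254 / (2*9.81)
H = 78.8254 / 19.62 = 4.0176 m

4.0176 m


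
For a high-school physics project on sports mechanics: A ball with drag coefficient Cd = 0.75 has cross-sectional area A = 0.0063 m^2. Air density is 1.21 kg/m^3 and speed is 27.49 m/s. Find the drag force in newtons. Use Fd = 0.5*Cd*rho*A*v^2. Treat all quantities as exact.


Fd = 0.5 * Cd * rho * A * v^2
Fd = 0.5 * 0.75 * 1.21 * 0.0063 * 27.49^2
v^2 = 755.7001
Fd = 0.5 * 0.75 * 1.21 * 0.0063 * 755.7001 = 2.1603 N

2.1603 N


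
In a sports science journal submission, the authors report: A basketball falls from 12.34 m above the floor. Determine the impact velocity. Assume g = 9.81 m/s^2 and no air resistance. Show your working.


v = sqrt(2 * g * h)
v = sqrt(2 * 9.81 * 12.34)
v = sqrt(242.1108) = 15.5599 m/s

15.5599 m/s


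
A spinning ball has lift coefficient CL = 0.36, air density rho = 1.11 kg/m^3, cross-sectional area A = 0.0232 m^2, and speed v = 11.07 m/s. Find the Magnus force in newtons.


FM = 0.5 * CL * rho * A * v^2
FM = 0.5 * 0.36 * 1.11 * 0.0232 * 11.07^2
v^2 = 122.5449
FM = 0.5 * 0.36 * 1.11 * 0.0232 * 122.5449 = 0.568 N

0.568 N


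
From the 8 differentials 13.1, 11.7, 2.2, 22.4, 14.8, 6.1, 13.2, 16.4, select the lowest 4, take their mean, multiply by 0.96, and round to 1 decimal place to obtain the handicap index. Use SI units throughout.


All differentials: 13.1, 11.7, 2.2, 22.4, 14.8, 6.1, 13.2, 16.4
Sorted: 2.2, 6.1, 11.7, 13.1, 13.2, 14.8, 16.4, 22.4
Best 4: 2.2, 6.1, 11.7, 13.1
Average of best = 33.1 / 4 = 8.275
Raw index = 8.275 * 0.96 = 7.944
Handicap index = round(7.944, 1) = 7.9

7.9


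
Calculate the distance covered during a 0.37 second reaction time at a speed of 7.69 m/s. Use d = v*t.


d = v * t
d = 7.69 * 0.37
d = 2.8453 m

2.8453 m


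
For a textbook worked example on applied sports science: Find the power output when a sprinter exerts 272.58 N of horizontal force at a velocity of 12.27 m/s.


P = F * v
P = 272.58 * 12.27
P = 3344.5566 W

3344.5566 W


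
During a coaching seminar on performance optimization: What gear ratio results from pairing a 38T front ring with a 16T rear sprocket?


GR = front_teeth / rear_teeth
GR = 38 / 16
GR = 2.375

2.375


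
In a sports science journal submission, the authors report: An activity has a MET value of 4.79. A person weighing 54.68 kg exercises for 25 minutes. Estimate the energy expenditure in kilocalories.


kcal = MET * mass * time_hr
Convert time: 25 min = 0.4167 hr
kcal = 4.79 * 54.68 * 0.4167
kcal = 109.1322 kcal

109.1322 kcal


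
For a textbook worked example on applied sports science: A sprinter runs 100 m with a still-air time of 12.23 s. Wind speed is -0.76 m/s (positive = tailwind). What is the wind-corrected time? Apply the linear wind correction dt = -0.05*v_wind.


dt = -0.05 * v_wind = -0.05 * -0.76 = 0.038 s
t_corrected = t_still + dt = 12.23 + (0.038)
t_corrected = 12.268 s

12.268 s


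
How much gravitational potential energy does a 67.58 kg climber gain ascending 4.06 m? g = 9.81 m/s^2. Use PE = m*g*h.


PE = m * g * h
PE = 67.58 * 9.81 * 4.06
PE = 662.9598 * 4.06 = 2691.6168 J

2691.6168 J


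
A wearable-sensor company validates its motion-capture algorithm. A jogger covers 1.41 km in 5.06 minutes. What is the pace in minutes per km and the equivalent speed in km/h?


Pace = time / distance = 5.06 min / 1.41 km = 3.5887 min/km
Speed = distance / time_in_hours = 1.41 / 0.0843 hr
Speed = 16.7194 km/h

3.5887 min/km, 16.7194 km/h


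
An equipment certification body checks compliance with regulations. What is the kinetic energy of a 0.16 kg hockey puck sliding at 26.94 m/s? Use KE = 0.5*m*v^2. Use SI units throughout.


KE = 0.5 * m * v^2
KE = 0.5 * 0.16 * 26.94^2
KE = 0.5 * 0.16 * 725.7636 = 58.0611 J

58.0611 J


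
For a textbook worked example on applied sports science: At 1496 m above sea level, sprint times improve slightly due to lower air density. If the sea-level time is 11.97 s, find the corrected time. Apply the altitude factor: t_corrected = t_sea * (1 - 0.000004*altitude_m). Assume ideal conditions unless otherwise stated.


Correction factor = 1 - 0.000004 * 1496 = 0.994016
t_corrected = t_sea * factor = 11.97 * 0.994016
t_corrected = 11.8984 s

11.8984 s


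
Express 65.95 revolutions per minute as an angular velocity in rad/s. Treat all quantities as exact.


omega = RPM * 2 * pi / 60
omega = 65.95 * 2 * 3.14159 / 60
omega = 414.3761 / 60 = 6.9063 rad/s

6.9063 rad/s


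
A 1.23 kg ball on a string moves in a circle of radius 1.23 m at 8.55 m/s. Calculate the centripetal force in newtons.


Fc = m * v^2 / r
v^2 = 8.55^2 = 73.1025
Fc = 1.23 * 73.1025 / 1.23
Fc = 89.9161 / 1.23 = 73.1025 N

73.1025 N


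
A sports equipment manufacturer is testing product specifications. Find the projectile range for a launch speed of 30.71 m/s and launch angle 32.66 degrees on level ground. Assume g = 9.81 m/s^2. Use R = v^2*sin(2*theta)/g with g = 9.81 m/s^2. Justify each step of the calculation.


R = v^2 * sin(2*theta) / g
Convert angle to radians: theta = 32.66 deg = 0.57 rad
sin(2*theta) = sin(1.14) = 0.9087
R = 30.71^2 * 0.9087 / 9.81
R = 943.1041 * 0.9087 / 9.81 = 87.3553 m

87.3553 m


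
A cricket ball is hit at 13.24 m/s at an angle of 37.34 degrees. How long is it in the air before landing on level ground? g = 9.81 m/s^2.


T = 2*v*sin(theta)/g
sin(theta) = sin(37.34 deg) = 0.6065
T = 2*13.24*0.6065 / 9.81
T = 16.0613 / 9.81 = 1.6372 s

1.6372 s


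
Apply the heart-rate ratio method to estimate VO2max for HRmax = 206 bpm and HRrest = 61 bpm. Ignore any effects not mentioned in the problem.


VO2max = 15.3 * HRmax / HRrest
VO2max = 15.3 * 206 / 61
VO2max = 3151.8 / 61 = 51.6689 mL/kg/min

51.6689 mL/kg/min


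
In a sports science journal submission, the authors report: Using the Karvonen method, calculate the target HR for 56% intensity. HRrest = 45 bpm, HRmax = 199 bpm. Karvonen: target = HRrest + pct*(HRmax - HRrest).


Target = HRrest + pct*(HRmax - HRrest)
Heart rate reserve = HRmax - HRrest = 199 - 45 = 154 bpm
Fraction = 56% = 0.56
Target = 45 + 0.56 * 154
Target = 45 + 86.24 = 131.24 bpm

131.24 bpm


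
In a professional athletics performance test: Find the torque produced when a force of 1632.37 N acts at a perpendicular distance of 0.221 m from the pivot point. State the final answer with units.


tau = F * d
tau = 1632.37 * 0.221
tau = 360.7538 N*m

360.7538 N*m


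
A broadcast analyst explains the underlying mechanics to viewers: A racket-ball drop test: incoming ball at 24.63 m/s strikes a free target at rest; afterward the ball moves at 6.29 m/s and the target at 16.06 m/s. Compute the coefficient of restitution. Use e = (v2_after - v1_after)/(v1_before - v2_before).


e = (v2_after - v1_after) / (v1_before - v2_before)
Numerator = 16.06 - 6.29 = 9.77
Denominator = 24.63 - 0 = 24.63
e = 9.77 / 24.63 = 0.3967

0.3967


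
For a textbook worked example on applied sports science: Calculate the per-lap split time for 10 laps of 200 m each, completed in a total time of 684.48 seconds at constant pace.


Split time = total_time / n_laps = 684.48 / 10
Split time = 68.448 s per lap

68.448 s


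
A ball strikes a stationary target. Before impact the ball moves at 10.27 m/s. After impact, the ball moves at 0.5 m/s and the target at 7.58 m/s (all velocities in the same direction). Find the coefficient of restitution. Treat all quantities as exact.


e = (v2_after - v1_after) / (v1_before - v2_before)
Numerator = 7.58 - 0.5 = 7.08
Denominator = 10.27 - 0 = 10.27
e = 7.08 / 10.27 = 0.6894

0.6894


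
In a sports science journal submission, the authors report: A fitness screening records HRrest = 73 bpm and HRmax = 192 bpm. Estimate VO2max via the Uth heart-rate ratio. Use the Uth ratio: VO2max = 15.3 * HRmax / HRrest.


VO2max = 15.3 * HRmax / HRrest
VO2max = 15.3 * 192 / 73
VO2max = 2937.6 / 73 = 40.2411 mL/kg/min

40.2411 mL/kg/min


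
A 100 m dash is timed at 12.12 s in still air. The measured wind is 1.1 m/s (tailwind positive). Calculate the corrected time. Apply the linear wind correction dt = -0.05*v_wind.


dt = -0.05 * v_wind = -0.05 * 1.1 = -0.055 s
t_corrected = t_still + dt = 12.12 + (-0.055)
t_corrected = 12.065 s

12.065 s


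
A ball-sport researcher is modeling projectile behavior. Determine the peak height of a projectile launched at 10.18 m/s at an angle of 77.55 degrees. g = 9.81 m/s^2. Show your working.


H = (v*sin(theta))^2 / (2*g)
vy = v*sin(theta) = 10.18 * sin(77.55 deg) = 9.9406 m/s
H = vy^2 / (2*g) = 98.8158 / (2*9.81)
H = 98.8158 / 19.62 = 5.0365 m

5.0365 m


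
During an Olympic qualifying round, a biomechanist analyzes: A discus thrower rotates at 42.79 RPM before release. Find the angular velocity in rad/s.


omega = RPM * 2 * pi / 60
omega = 42.79 * 2 * 3.14159 / 60
omega = 268.8575 / 60 = 4.481 rad/s

4.481 rad/s


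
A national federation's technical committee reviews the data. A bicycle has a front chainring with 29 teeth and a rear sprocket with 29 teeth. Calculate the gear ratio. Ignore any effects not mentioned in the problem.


GR = front_teeth / rear_teeth
GR = 29 / 29
GR = 1

1


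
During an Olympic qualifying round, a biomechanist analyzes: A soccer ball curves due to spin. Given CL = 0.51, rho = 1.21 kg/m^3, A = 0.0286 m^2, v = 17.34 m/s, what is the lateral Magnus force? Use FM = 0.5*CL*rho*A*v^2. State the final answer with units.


FM = 0.5 * CL * rho * A * v^2
FM = 0.5 * 0.51 * 1.21 * 0.0286 * 17.34^2
v^2 = 300.6756
FM = 0.5 * 0.51 * 1.21 * 0.0286 * 300.6756 = 2.6533 N

2.6533 N


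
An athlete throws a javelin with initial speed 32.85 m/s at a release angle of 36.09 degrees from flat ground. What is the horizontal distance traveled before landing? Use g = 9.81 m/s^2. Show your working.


R = v^2 * sin(2*theta) / g
Convert angle to radians: theta = 36.09 deg = 0.6299 rad
sin(2*theta) = sin(1.2598) = 0.952
R = 32.85^2 * 0.952 / 9.81
R = 1079.1225 * 0.952 / 9.81 = 104.7247 m

104.7247 m


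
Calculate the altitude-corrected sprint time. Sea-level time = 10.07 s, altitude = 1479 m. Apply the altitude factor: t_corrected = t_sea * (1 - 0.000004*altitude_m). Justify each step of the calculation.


Correction factor = 1 - 0.000004 * 1479 = 0.994084
t_corrected = t_sea * factor = 10.07 * 0.994084
t_corrected = 10.0104 s

10.0104 s


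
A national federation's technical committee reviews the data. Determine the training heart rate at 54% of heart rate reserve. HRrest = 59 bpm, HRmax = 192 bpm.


Target = HRrest + pct*(HRmax - HRrest)
Heart rate reserve = HRmax - HRrest = 192 - 59 = 133 bpm
Fraction = 54% = 0.54
Target = 59 + 0.54 * 133
Target = 59 + 71.82 = 130.82 bpm

130.82 bpm


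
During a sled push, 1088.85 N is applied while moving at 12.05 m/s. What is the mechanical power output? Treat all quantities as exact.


P = F * v
P = 1088.85 * 12.05
P = 13120.6425 W

13120.6425 W
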